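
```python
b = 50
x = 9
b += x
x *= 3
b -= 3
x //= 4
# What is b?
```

Trace (tracking b):
b = 50  # -> b = 50
x = 9  # -> x = 9
b += x  # -> b = 59
x *= 3  # -> x = 27
b -= 3  # -> b = 56
x //= 4  # -> x = 6

Answer: 56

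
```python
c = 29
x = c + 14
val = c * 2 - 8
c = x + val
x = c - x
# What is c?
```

Answer: 93

Derivation:
Trace (tracking c):
c = 29  # -> c = 29
x = c + 14  # -> x = 43
val = c * 2 - 8  # -> val = 50
c = x + val  # -> c = 93
x = c - x  # -> x = 50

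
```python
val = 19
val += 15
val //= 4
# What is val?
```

Trace (tracking val):
val = 19  # -> val = 19
val += 15  # -> val = 34
val //= 4  # -> val = 8

Answer: 8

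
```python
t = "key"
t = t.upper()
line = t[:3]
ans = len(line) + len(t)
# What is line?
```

Answer: 'KEY'

Derivation:
Trace (tracking line):
t = 'key'  # -> t = 'key'
t = t.upper()  # -> t = 'KEY'
line = t[:3]  # -> line = 'KEY'
ans = len(line) + len(t)  # -> ans = 6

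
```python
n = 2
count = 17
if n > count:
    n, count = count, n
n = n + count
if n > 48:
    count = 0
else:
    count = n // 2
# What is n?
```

Trace (tracking n):
n = 2  # -> n = 2
count = 17  # -> count = 17
if n > count:  # condition is False
n = n + count  # -> n = 19
if n > 48:  # condition is False
else:
    count = n // 2  # -> count = 9

Answer: 19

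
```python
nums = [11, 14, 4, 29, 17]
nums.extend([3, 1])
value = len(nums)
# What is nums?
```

Trace (tracking nums):
nums = [11, 14, 4, 29, 17]  # -> nums = [11, 14, 4, 29, 17]
nums.extend([3, 1])  # -> nums = [11, 14, 4, 29, 17, 3, 1]
value = len(nums)  # -> value = 7

Answer: [11, 14, 4, 29, 17, 3, 1]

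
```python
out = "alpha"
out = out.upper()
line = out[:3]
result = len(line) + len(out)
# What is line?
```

Answer: 'ALP'

Derivation:
Trace (tracking line):
out = 'alpha'  # -> out = 'alpha'
out = out.upper()  # -> out = 'ALPHA'
line = out[:3]  # -> line = 'ALP'
result = len(line) + len(out)  # -> result = 8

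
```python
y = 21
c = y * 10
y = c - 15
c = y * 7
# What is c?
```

Trace (tracking c):
y = 21  # -> y = 21
c = y * 10  # -> c = 210
y = c - 15  # -> y = 195
c = y * 7  # -> c = 1365

Answer: 1365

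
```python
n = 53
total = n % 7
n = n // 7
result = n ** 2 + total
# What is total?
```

Trace (tracking total):
n = 53  # -> n = 53
total = n % 7  # -> total = 4
n = n // 7  # -> n = 7
result = n ** 2 + total  # -> result = 53

Answer: 4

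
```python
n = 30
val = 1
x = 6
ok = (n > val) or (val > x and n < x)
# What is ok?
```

Trace (tracking ok):
n = 30  # -> n = 30
val = 1  # -> val = 1
x = 6  # -> x = 6
ok = n > val or (val > x and n < x)  # -> ok = True

Answer: True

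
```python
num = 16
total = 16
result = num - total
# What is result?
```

Answer: 0

Derivation:
Trace (tracking result):
num = 16  # -> num = 16
total = 16  # -> total = 16
result = num - total  # -> result = 0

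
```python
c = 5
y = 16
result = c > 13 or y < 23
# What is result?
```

Trace (tracking result):
c = 5  # -> c = 5
y = 16  # -> y = 16
result = c > 13 or y < 23  # -> result = True

Answer: True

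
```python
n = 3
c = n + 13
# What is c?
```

Answer: 16

Derivation:
Trace (tracking c):
n = 3  # -> n = 3
c = n + 13  # -> c = 16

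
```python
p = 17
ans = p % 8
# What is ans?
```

Trace (tracking ans):
p = 17  # -> p = 17
ans = p % 8  # -> ans = 1

Answer: 1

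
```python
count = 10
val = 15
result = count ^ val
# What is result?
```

Trace (tracking result):
count = 10  # -> count = 10
val = 15  # -> val = 15
result = count ^ val  # -> result = 5

Answer: 5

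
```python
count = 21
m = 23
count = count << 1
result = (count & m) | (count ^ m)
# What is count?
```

Trace (tracking count):
count = 21  # -> count = 21
m = 23  # -> m = 23
count = count << 1  # -> count = 42
result = count & m | count ^ m  # -> result = 63

Answer: 42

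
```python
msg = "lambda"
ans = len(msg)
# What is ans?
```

Answer: 6

Derivation:
Trace (tracking ans):
msg = 'lambda'  # -> msg = 'lambda'
ans = len(msg)  # -> ans = 6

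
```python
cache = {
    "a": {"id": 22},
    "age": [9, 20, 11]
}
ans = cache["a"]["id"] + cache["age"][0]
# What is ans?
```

Trace (tracking ans):
cache = {'a': {'id': 22}, 'age': [9, 20, 11]}  # -> cache = {'a': {'id': 22}, 'age': [9, 20, 11]}
ans = cache['a']['id'] + cache['age'][0]  # -> ans = 31

Answer: 31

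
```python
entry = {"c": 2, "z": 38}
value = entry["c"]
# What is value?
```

Trace (tracking value):
entry = {'c': 2, 'z': 38}  # -> entry = {'c': 2, 'z': 38}
value = entry['c']  # -> value = 2

Answer: 2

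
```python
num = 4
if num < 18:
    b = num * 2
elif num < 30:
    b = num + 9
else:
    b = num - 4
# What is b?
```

Trace (tracking b):
num = 4  # -> num = 4
if num < 18:  # condition is True
    b = num * 2  # -> b = 8

Answer: 8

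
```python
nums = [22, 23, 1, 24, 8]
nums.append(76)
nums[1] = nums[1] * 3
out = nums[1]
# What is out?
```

Trace (tracking out):
nums = [22, 23, 1, 24, 8]  # -> nums = [22, 23, 1, 24, 8]
nums.append(76)  # -> nums = [22, 23, 1, 24, 8, 76]
nums[1] = nums[1] * 3  # -> nums = [22, 69, 1, 24, 8, 76]
out = nums[1]  # -> out = 69

Answer: 69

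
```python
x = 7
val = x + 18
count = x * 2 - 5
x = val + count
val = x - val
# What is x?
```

Trace (tracking x):
x = 7  # -> x = 7
val = x + 18  # -> val = 25
count = x * 2 - 5  # -> count = 9
x = val + count  # -> x = 34
val = x - val  # -> val = 9

Answer: 34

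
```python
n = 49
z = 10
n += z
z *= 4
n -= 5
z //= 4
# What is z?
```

Trace (tracking z):
n = 49  # -> n = 49
z = 10  # -> z = 10
n += z  # -> n = 59
z *= 4  # -> z = 40
n -= 5  # -> n = 54
z //= 4  # -> z = 10

Answer: 10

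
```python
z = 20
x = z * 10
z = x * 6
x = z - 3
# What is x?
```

Trace (tracking x):
z = 20  # -> z = 20
x = z * 10  # -> x = 200
z = x * 6  # -> z = 1200
x = z - 3  # -> x = 1197

Answer: 1197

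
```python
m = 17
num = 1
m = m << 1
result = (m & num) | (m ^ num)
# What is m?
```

Trace (tracking m):
m = 17  # -> m = 17
num = 1  # -> num = 1
m = m << 1  # -> m = 34
result = m & num | m ^ num  # -> result = 35

Answer: 34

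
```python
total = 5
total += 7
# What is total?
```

Answer: 12

Derivation:
Trace (tracking total):
total = 5  # -> total = 5
total += 7  # -> total = 12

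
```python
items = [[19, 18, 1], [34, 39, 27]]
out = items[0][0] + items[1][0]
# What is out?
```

Trace (tracking out):
items = [[19, 18, 1], [34, 39, 27]]  # -> items = [[19, 18, 1], [34, 39, 27]]
out = items[0][0] + items[1][0]  # -> out = 53

Answer: 53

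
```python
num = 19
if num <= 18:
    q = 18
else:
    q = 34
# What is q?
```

Answer: 34

Derivation:
Trace (tracking q):
num = 19  # -> num = 19
if num <= 18:  # condition is False
else:
    q = 34  # -> q = 34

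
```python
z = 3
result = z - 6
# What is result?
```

Answer: -3

Derivation:
Trace (tracking result):
z = 3  # -> z = 3
result = z - 6  # -> result = -3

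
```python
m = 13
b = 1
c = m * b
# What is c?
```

Answer: 13

Derivation:
Trace (tracking c):
m = 13  # -> m = 13
b = 1  # -> b = 1
c = m * b  # -> c = 13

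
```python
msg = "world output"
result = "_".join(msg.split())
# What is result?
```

Trace (tracking result):
msg = 'world output'  # -> msg = 'world output'
result = '_'.join(msg.split())  # -> result = 'world_output'

Answer: 'world_output'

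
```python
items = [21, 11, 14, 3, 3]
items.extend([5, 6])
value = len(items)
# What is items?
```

Trace (tracking items):
items = [21, 11, 14, 3, 3]  # -> items = [21, 11, 14, 3, 3]
items.extend([5, 6])  # -> items = [21, 11, 14, 3, 3, 5, 6]
value = len(items)  # -> value = 7

Answer: [21, 11, 14, 3, 3, 5, 6]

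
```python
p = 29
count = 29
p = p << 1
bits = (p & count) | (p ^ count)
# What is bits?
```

Answer: 63

Derivation:
Trace (tracking bits):
p = 29  # -> p = 29
count = 29  # -> count = 29
p = p << 1  # -> p = 58
bits = p & count | p ^ count  # -> bits = 63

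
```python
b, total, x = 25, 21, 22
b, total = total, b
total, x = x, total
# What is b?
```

Trace (tracking b):
b, total, x = (25, 21, 22)  # -> b = 25, total = 21, x = 22
b, total = (total, b)  # -> b = 21, total = 25
total, x = (x, total)  # -> total = 22, x = 25

Answer: 21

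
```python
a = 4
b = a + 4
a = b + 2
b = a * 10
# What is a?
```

Answer: 10

Derivation:
Trace (tracking a):
a = 4  # -> a = 4
b = a + 4  # -> b = 8
a = b + 2  # -> a = 10
b = a * 10  # -> b = 100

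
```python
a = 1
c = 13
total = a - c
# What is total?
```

Answer: -12

Derivation:
Trace (tracking total):
a = 1  # -> a = 1
c = 13  # -> c = 13
total = a - c  # -> total = -12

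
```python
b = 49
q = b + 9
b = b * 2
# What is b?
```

Answer: 98

Derivation:
Trace (tracking b):
b = 49  # -> b = 49
q = b + 9  # -> q = 58
b = b * 2  # -> b = 98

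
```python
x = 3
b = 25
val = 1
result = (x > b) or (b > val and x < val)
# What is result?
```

Trace (tracking result):
x = 3  # -> x = 3
b = 25  # -> b = 25
val = 1  # -> val = 1
result = x > b or (b > val and x < val)  # -> result = False

Answer: False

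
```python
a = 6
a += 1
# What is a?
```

Answer: 7

Derivation:
Trace (tracking a):
a = 6  # -> a = 6
a += 1  # -> a = 7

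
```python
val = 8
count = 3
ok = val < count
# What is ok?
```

Trace (tracking ok):
val = 8  # -> val = 8
count = 3  # -> count = 3
ok = val < count  # -> ok = False

Answer: False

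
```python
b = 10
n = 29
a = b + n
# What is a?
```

Trace (tracking a):
b = 10  # -> b = 10
n = 29  # -> n = 29
a = b + n  # -> a = 39

Answer: 39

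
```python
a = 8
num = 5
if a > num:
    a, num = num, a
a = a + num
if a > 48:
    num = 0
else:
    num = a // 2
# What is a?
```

Answer: 13

Derivation:
Trace (tracking a):
a = 8  # -> a = 8
num = 5  # -> num = 5
if a > num:  # condition is True
    a, num = (num, a)  # -> a = 5, num = 8
a = a + num  # -> a = 13
if a > 48:  # condition is False
else:
    num = a // 2  # -> num = 6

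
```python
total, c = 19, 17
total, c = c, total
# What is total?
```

Trace (tracking total):
total, c = (19, 17)  # -> total = 19, c = 17
total, c = (c, total)  # -> total = 17, c = 19

Answer: 17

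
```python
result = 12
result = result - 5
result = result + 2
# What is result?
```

Answer: 9

Derivation:
Trace (tracking result):
result = 12  # -> result = 12
result = result - 5  # -> result = 7
result = result + 2  # -> result = 9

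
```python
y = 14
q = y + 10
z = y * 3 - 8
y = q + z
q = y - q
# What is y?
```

Trace (tracking y):
y = 14  # -> y = 14
q = y + 10  # -> q = 24
z = y * 3 - 8  # -> z = 34
y = q + z  # -> y = 58
q = y - q  # -> q = 34

Answer: 58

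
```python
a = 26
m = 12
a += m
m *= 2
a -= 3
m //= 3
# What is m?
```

Answer: 8

Derivation:
Trace (tracking m):
a = 26  # -> a = 26
m = 12  # -> m = 12
a += m  # -> a = 38
m *= 2  # -> m = 24
a -= 3  # -> a = 35
m //= 3  # -> m = 8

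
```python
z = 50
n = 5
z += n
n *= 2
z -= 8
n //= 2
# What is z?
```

Trace (tracking z):
z = 50  # -> z = 50
n = 5  # -> n = 5
z += n  # -> z = 55
n *= 2  # -> n = 10
z -= 8  # -> z = 47
n //= 2  # -> n = 5

Answer: 47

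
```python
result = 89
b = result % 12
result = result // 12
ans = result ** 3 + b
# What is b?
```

Answer: 5

Derivation:
Trace (tracking b):
result = 89  # -> result = 89
b = result % 12  # -> b = 5
result = result // 12  # -> result = 7
ans = result ** 3 + b  # -> ans = 348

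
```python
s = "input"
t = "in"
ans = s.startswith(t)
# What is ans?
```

Trace (tracking ans):
s = 'input'  # -> s = 'input'
t = 'in'  # -> t = 'in'
ans = s.startswith(t)  # -> ans = True

Answer: True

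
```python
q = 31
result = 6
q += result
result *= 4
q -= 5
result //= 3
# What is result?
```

Answer: 8

Derivation:
Trace (tracking result):
q = 31  # -> q = 31
result = 6  # -> result = 6
q += result  # -> q = 37
result *= 4  # -> result = 24
q -= 5  # -> q = 32
result //= 3  # -> result = 8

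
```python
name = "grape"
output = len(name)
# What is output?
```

Trace (tracking output):
name = 'grape'  # -> name = 'grape'
output = len(name)  # -> output = 5

Answer: 5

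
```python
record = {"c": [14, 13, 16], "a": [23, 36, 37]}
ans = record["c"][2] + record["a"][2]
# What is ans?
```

Answer: 53

Derivation:
Trace (tracking ans):
record = {'c': [14, 13, 16], 'a': [23, 36, 37]}  # -> record = {'c': [14, 13, 16], 'a': [23, 36, 37]}
ans = record['c'][2] + record['a'][2]  # -> ans = 53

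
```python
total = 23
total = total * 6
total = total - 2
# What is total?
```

Trace (tracking total):
total = 23  # -> total = 23
total = total * 6  # -> total = 138
total = total - 2  # -> total = 136

Answer: 136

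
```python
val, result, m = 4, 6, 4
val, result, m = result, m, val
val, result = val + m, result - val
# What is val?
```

Answer: 10

Derivation:
Trace (tracking val):
val, result, m = (4, 6, 4)  # -> val = 4, result = 6, m = 4
val, result, m = (result, m, val)  # -> val = 6, result = 4, m = 4
val, result = (val + m, result - val)  # -> val = 10, result = -2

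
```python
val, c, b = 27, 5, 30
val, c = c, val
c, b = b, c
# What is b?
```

Answer: 27

Derivation:
Trace (tracking b):
val, c, b = (27, 5, 30)  # -> val = 27, c = 5, b = 30
val, c = (c, val)  # -> val = 5, c = 27
c, b = (b, c)  # -> c = 30, b = 27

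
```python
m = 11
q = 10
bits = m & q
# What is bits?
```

Trace (tracking bits):
m = 11  # -> m = 11
q = 10  # -> q = 10
bits = m & q  # -> bits = 10

Answer: 10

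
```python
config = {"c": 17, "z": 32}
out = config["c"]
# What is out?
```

Trace (tracking out):
config = {'c': 17, 'z': 32}  # -> config = {'c': 17, 'z': 32}
out = config['c']  # -> out = 17

Answer: 17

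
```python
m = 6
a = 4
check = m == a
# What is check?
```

Trace (tracking check):
m = 6  # -> m = 6
a = 4  # -> a = 4
check = m == a  # -> check = False

Answer: False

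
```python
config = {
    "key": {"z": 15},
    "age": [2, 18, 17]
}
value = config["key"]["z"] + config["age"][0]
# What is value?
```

Trace (tracking value):
config = {'key': {'z': 15}, 'age': [2, 18, 17]}  # -> config = {'key': {'z': 15}, 'age': [2, 18, 17]}
value = config['key']['z'] + config['age'][0]  # -> value = 17

Answer: 17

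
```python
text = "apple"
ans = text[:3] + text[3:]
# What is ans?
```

Answer: 'apple'

Derivation:
Trace (tracking ans):
text = 'apple'  # -> text = 'apple'
ans = text[:3] + text[3:]  # -> ans = 'apple'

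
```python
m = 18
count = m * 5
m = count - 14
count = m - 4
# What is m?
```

Answer: 76

Derivation:
Trace (tracking m):
m = 18  # -> m = 18
count = m * 5  # -> count = 90
m = count - 14  # -> m = 76
count = m - 4  # -> count = 72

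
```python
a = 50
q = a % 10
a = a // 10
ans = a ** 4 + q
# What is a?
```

Answer: 5

Derivation:
Trace (tracking a):
a = 50  # -> a = 50
q = a % 10  # -> q = 0
a = a // 10  # -> a = 5
ans = a ** 4 + q  # -> ans = 625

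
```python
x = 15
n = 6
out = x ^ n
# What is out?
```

Trace (tracking out):
x = 15  # -> x = 15
n = 6  # -> n = 6
out = x ^ n  # -> out = 9

Answer: 9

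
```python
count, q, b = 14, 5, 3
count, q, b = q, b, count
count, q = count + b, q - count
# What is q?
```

Trace (tracking q):
count, q, b = (14, 5, 3)  # -> count = 14, q = 5, b = 3
count, q, b = (q, b, count)  # -> count = 5, q = 3, b = 14
count, q = (count + b, q - count)  # -> count = 19, q = -2

Answer: -2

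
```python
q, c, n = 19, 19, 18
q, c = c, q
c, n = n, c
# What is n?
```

Trace (tracking n):
q, c, n = (19, 19, 18)  # -> q = 19, c = 19, n = 18
q, c = (c, q)  # -> q = 19, c = 19
c, n = (n, c)  # -> c = 18, n = 19

Answer: 19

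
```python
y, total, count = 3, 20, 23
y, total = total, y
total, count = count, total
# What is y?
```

Trace (tracking y):
y, total, count = (3, 20, 23)  # -> y = 3, total = 20, count = 23
y, total = (total, y)  # -> y = 20, total = 3
total, count = (count, total)  # -> total = 23, count = 3

Answer: 20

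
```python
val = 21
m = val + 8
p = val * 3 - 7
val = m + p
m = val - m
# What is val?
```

Answer: 85

Derivation:
Trace (tracking val):
val = 21  # -> val = 21
m = val + 8  # -> m = 29
p = val * 3 - 7  # -> p = 56
val = m + p  # -> val = 85
m = val - m  # -> m = 56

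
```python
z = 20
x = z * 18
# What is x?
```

Trace (tracking x):
z = 20  # -> z = 20
x = z * 18  # -> x = 360

Answer: 360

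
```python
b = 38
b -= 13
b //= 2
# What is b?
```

Answer: 12

Derivation:
Trace (tracking b):
b = 38  # -> b = 38
b -= 13  # -> b = 25
b //= 2  # -> b = 12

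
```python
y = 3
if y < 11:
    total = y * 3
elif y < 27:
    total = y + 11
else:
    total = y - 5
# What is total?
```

Answer: 9

Derivation:
Trace (tracking total):
y = 3  # -> y = 3
if y < 11:  # condition is True
    total = y * 3  # -> total = 9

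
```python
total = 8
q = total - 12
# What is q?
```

Answer: -4

Derivation:
Trace (tracking q):
total = 8  # -> total = 8
q = total - 12  # -> q = -4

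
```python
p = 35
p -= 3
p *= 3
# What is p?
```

Answer: 96

Derivation:
Trace (tracking p):
p = 35  # -> p = 35
p -= 3  # -> p = 32
p *= 3  # -> p = 96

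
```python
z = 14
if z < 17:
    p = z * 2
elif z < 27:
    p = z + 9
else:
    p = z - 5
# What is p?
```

Trace (tracking p):
z = 14  # -> z = 14
if z < 17:  # condition is True
    p = z * 2  # -> p = 28

Answer: 28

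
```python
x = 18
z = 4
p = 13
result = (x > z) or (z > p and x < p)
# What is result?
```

Trace (tracking result):
x = 18  # -> x = 18
z = 4  # -> z = 4
p = 13  # -> p = 13
result = x > z or (z > p and x < p)  # -> result = True

Answer: True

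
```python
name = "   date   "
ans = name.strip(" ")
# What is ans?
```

Trace (tracking ans):
name = '   date   '  # -> name = '   date   '
ans = name.strip(' ')  # -> ans = 'date'

Answer: 'date'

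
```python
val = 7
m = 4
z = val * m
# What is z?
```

Trace (tracking z):
val = 7  # -> val = 7
m = 4  # -> m = 4
z = val * m  # -> z = 28

Answer: 28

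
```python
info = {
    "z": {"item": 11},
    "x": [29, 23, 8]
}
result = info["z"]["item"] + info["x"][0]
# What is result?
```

Trace (tracking result):
info = {'z': {'item': 11}, 'x': [29, 23, 8]}  # -> info = {'z': {'item': 11}, 'x': [29, 23, 8]}
result = info['z']['item'] + info['x'][0]  # -> result = 40

Answer: 40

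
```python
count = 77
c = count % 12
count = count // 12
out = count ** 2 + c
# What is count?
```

Answer: 6

Derivation:
Trace (tracking count):
count = 77  # -> count = 77
c = count % 12  # -> c = 5
count = count // 12  # -> count = 6
out = count ** 2 + c  # -> out = 41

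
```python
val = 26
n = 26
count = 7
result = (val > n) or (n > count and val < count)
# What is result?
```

Trace (tracking result):
val = 26  # -> val = 26
n = 26  # -> n = 26
count = 7  # -> count = 7
result = val > n or (n > count and val < count)  # -> result = False

Answer: False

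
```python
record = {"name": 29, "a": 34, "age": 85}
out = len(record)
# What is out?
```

Answer: 3

Derivation:
Trace (tracking out):
record = {'name': 29, 'a': 34, 'age': 85}  # -> record = {'name': 29, 'a': 34, 'age': 85}
out = len(record)  # -> out = 3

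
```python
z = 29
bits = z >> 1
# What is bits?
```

Trace (tracking bits):
z = 29  # -> z = 29
bits = z >> 1  # -> bits = 14

Answer: 14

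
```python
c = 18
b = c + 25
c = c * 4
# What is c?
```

Answer: 72

Derivation:
Trace (tracking c):
c = 18  # -> c = 18
b = c + 25  # -> b = 43
c = c * 4  # -> c = 72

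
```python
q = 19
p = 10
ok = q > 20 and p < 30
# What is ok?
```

Answer: False

Derivation:
Trace (tracking ok):
q = 19  # -> q = 19
p = 10  # -> p = 10
ok = q > 20 and p < 30  # -> ok = False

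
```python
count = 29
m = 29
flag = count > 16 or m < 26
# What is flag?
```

Answer: True

Derivation:
Trace (tracking flag):
count = 29  # -> count = 29
m = 29  # -> m = 29
flag = count > 16 or m < 26  # -> flag = True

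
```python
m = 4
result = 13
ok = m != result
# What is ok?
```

Trace (tracking ok):
m = 4  # -> m = 4
result = 13  # -> result = 13
ok = m != result  # -> ok = True

Answer: True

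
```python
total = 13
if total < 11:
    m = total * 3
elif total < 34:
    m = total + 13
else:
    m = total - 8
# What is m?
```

Trace (tracking m):
total = 13  # -> total = 13
if total < 11:  # condition is False
elif total < 34:  # condition is True
    m = total + 13  # -> m = 26

Answer: 26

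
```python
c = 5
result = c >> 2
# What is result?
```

Trace (tracking result):
c = 5  # -> c = 5
result = c >> 2  # -> result = 1

Answer: 1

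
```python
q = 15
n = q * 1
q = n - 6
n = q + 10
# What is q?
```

Answer: 9

Derivation:
Trace (tracking q):
q = 15  # -> q = 15
n = q * 1  # -> n = 15
q = n - 6  # -> q = 9
n = q + 10  # -> n = 19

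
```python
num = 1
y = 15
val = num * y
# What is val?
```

Answer: 15

Derivation:
Trace (tracking val):
num = 1  # -> num = 1
y = 15  # -> y = 15
val = num * y  # -> val = 15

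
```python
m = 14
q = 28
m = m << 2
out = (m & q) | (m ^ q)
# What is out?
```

Trace (tracking out):
m = 14  # -> m = 14
q = 28  # -> q = 28
m = m << 2  # -> m = 56
out = m & q | m ^ q  # -> out = 60

Answer: 60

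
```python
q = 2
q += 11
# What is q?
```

Trace (tracking q):
q = 2  # -> q = 2
q += 11  # -> q = 13

Answer: 13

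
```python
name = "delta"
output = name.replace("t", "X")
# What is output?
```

Answer: 'delXa'

Derivation:
Trace (tracking output):
name = 'delta'  # -> name = 'delta'
output = name.replace('t', 'X')  # -> output = 'delXa'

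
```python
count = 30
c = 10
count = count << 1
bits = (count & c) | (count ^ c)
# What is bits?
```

Trace (tracking bits):
count = 30  # -> count = 30
c = 10  # -> c = 10
count = count << 1  # -> count = 60
bits = count & c | count ^ c  # -> bits = 62

Answer: 62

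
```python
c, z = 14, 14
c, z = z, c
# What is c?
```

Answer: 14

Derivation:
Trace (tracking c):
c, z = (14, 14)  # -> c = 14, z = 14
c, z = (z, c)  # -> c = 14, z = 14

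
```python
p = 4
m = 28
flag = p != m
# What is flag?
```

Answer: True

Derivation:
Trace (tracking flag):
p = 4  # -> p = 4
m = 28  # -> m = 28
flag = p != m  # -> flag = True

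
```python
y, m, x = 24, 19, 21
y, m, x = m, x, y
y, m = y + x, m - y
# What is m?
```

Answer: 2

Derivation:
Trace (tracking m):
y, m, x = (24, 19, 21)  # -> y = 24, m = 19, x = 21
y, m, x = (m, x, y)  # -> y = 19, m = 21, x = 24
y, m = (y + x, m - y)  # -> y = 43, m = 2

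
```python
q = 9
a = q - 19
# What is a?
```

Answer: -10

Derivation:
Trace (tracking a):
q = 9  # -> q = 9
a = q - 19  # -> a = -10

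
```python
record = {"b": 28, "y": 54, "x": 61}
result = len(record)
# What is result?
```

Trace (tracking result):
record = {'b': 28, 'y': 54, 'x': 61}  # -> record = {'b': 28, 'y': 54, 'x': 61}
result = len(record)  # -> result = 3

Answer: 3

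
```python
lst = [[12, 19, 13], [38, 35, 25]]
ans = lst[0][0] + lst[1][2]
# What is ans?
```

Trace (tracking ans):
lst = [[12, 19, 13], [38, 35, 25]]  # -> lst = [[12, 19, 13], [38, 35, 25]]
ans = lst[0][0] + lst[1][2]  # -> ans = 37

Answer: 37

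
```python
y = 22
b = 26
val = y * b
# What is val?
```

Trace (tracking val):
y = 22  # -> y = 22
b = 26  # -> b = 26
val = y * b  # -> val = 572

Answer: 572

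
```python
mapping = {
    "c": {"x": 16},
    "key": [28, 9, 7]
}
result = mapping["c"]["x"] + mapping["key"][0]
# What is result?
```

Answer: 44

Derivation:
Trace (tracking result):
mapping = {'c': {'x': 16}, 'key': [28, 9, 7]}  # -> mapping = {'c': {'x': 16}, 'key': [28, 9, 7]}
result = mapping['c']['x'] + mapping['key'][0]  # -> result = 44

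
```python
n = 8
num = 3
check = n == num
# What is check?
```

Trace (tracking check):
n = 8  # -> n = 8
num = 3  # -> num = 3
check = n == num  # -> check = False

Answer: False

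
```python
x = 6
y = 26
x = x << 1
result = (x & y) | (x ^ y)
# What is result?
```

Answer: 30

Derivation:
Trace (tracking result):
x = 6  # -> x = 6
y = 26  # -> y = 26
x = x << 1  # -> x = 12
result = x & y | x ^ y  # -> result = 30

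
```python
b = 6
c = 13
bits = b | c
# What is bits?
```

Answer: 15

Derivation:
Trace (tracking bits):
b = 6  # -> b = 6
c = 13  # -> c = 13
bits = b | c  # -> bits = 15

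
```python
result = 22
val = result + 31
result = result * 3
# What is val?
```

Answer: 53

Derivation:
Trace (tracking val):
result = 22  # -> result = 22
val = result + 31  # -> val = 53
result = result * 3  # -> result = 66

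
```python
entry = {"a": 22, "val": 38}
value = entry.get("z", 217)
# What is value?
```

Answer: 217

Derivation:
Trace (tracking value):
entry = {'a': 22, 'val': 38}  # -> entry = {'a': 22, 'val': 38}
value = entry.get('z', 217)  # -> value = 217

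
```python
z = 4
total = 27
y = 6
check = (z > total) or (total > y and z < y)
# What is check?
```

Answer: True

Derivation:
Trace (tracking check):
z = 4  # -> z = 4
total = 27  # -> total = 27
y = 6  # -> y = 6
check = z > total or (total > y and z < y)  # -> check = True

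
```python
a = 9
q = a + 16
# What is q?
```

Answer: 25

Derivation:
Trace (tracking q):
a = 9  # -> a = 9
q = a + 16  # -> q = 25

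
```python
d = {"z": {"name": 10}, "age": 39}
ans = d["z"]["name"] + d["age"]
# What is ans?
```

Answer: 49

Derivation:
Trace (tracking ans):
d = {'z': {'name': 10}, 'age': 39}  # -> d = {'z': {'name': 10}, 'age': 39}
ans = d['z']['name'] + d['age']  # -> ans = 49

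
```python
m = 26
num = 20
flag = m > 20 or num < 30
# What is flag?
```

Answer: True

Derivation:
Trace (tracking flag):
m = 26  # -> m = 26
num = 20  # -> num = 20
flag = m > 20 or num < 30  # -> flag = True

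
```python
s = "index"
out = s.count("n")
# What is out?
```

Answer: 1

Derivation:
Trace (tracking out):
s = 'index'  # -> s = 'index'
out = s.count('n')  # -> out = 1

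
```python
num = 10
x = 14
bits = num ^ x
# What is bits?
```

Trace (tracking bits):
num = 10  # -> num = 10
x = 14  # -> x = 14
bits = num ^ x  # -> bits = 4

Answer: 4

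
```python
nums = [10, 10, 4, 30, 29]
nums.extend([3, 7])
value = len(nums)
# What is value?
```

Trace (tracking value):
nums = [10, 10, 4, 30, 29]  # -> nums = [10, 10, 4, 30, 29]
nums.extend([3, 7])  # -> nums = [10, 10, 4, 30, 29, 3, 7]
value = len(nums)  # -> value = 7

Answer: 7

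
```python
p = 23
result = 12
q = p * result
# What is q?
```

Trace (tracking q):
p = 23  # -> p = 23
result = 12  # -> result = 12
q = p * result  # -> q = 276

Answer: 276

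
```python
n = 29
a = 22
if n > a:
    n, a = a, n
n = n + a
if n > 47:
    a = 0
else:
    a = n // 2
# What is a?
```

Answer: 0

Derivation:
Trace (tracking a):
n = 29  # -> n = 29
a = 22  # -> a = 22
if n > a:  # condition is True
    n, a = (a, n)  # -> n = 22, a = 29
n = n + a  # -> n = 51
if n > 47:  # condition is True
    a = 0  # -> a = 0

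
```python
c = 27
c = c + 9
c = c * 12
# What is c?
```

Answer: 432

Derivation:
Trace (tracking c):
c = 27  # -> c = 27
c = c + 9  # -> c = 36
c = c * 12  # -> c = 432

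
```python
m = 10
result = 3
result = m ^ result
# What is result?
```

Answer: 9

Derivation:
Trace (tracking result):
m = 10  # -> m = 10
result = 3  # -> result = 3
result = m ^ result  # -> result = 9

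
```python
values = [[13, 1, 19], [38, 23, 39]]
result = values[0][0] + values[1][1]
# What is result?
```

Trace (tracking result):
values = [[13, 1, 19], [38, 23, 39]]  # -> values = [[13, 1, 19], [38, 23, 39]]
result = values[0][0] + values[1][1]  # -> result = 36

Answer: 36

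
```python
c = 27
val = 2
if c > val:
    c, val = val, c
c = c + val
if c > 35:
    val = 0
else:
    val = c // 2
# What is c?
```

Trace (tracking c):
c = 27  # -> c = 27
val = 2  # -> val = 2
if c > val:  # condition is True
    c, val = (val, c)  # -> c = 2, val = 27
c = c + val  # -> c = 29
if c > 35:  # condition is False
else:
    val = c // 2  # -> val = 14

Answer: 29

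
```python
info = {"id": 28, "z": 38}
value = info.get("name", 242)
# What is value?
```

Answer: 242

Derivation:
Trace (tracking value):
info = {'id': 28, 'z': 38}  # -> info = {'id': 28, 'z': 38}
value = info.get('name', 242)  # -> value = 242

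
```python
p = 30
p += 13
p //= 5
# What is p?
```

Trace (tracking p):
p = 30  # -> p = 30
p += 13  # -> p = 43
p //= 5  # -> p = 8

Answer: 8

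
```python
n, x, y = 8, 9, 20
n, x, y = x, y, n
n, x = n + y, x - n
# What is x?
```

Answer: 11

Derivation:
Trace (tracking x):
n, x, y = (8, 9, 20)  # -> n = 8, x = 9, y = 20
n, x, y = (x, y, n)  # -> n = 9, x = 20, y = 8
n, x = (n + y, x - n)  # -> n = 17, x = 11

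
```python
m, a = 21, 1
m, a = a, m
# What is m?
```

Answer: 1

Derivation:
Trace (tracking m):
m, a = (21, 1)  # -> m = 21, a = 1
m, a = (a, m)  # -> m = 1, a = 21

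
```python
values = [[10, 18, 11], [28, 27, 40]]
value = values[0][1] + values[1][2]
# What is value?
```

Answer: 58

Derivation:
Trace (tracking value):
values = [[10, 18, 11], [28, 27, 40]]  # -> values = [[10, 18, 11], [28, 27, 40]]
value = values[0][1] + values[1][2]  # -> value = 58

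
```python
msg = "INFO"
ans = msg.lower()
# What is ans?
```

Trace (tracking ans):
msg = 'INFO'  # -> msg = 'INFO'
ans = msg.lower()  # -> ans = 'info'

Answer: 'info'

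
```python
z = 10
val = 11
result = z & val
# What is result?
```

Trace (tracking result):
z = 10  # -> z = 10
val = 11  # -> val = 11
result = z & val  # -> result = 10

Answer: 10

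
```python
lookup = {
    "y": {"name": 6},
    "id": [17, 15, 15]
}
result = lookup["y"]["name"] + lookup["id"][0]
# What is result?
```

Answer: 23

Derivation:
Trace (tracking result):
lookup = {'y': {'name': 6}, 'id': [17, 15, 15]}  # -> lookup = {'y': {'name': 6}, 'id': [17, 15, 15]}
result = lookup['y']['name'] + lookup['id'][0]  # -> result = 23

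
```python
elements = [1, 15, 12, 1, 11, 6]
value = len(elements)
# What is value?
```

Answer: 6

Derivation:
Trace (tracking value):
elements = [1, 15, 12, 1, 11, 6]  # -> elements = [1, 15, 12, 1, 11, 6]
value = len(elements)  # -> value = 6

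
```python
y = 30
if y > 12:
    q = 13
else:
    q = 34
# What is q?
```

Trace (tracking q):
y = 30  # -> y = 30
if y > 12:  # condition is True
    q = 13  # -> q = 13

Answer: 13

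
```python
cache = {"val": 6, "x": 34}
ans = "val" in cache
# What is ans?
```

Answer: True

Derivation:
Trace (tracking ans):
cache = {'val': 6, 'x': 34}  # -> cache = {'val': 6, 'x': 34}
ans = 'val' in cache  # -> ans = True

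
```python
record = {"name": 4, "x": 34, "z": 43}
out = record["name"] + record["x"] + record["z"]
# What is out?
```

Trace (tracking out):
record = {'name': 4, 'x': 34, 'z': 43}  # -> record = {'name': 4, 'x': 34, 'z': 43}
out = record['name'] + record['x'] + record['z']  # -> out = 81

Answer: 81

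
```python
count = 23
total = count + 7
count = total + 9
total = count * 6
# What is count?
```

Answer: 39

Derivation:
Trace (tracking count):
count = 23  # -> count = 23
total = count + 7  # -> total = 30
count = total + 9  # -> count = 39
total = count * 6  # -> total = 234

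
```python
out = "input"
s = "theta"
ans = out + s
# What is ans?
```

Answer: 'inputtheta'

Derivation:
Trace (tracking ans):
out = 'input'  # -> out = 'input'
s = 'theta'  # -> s = 'theta'
ans = out + s  # -> ans = 'inputtheta'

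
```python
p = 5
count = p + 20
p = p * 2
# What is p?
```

Answer: 10

Derivation:
Trace (tracking p):
p = 5  # -> p = 5
count = p + 20  # -> count = 25
p = p * 2  # -> p = 10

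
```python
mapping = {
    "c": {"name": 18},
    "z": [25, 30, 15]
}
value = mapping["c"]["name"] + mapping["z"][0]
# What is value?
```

Answer: 43

Derivation:
Trace (tracking value):
mapping = {'c': {'name': 18}, 'z': [25, 30, 15]}  # -> mapping = {'c': {'name': 18}, 'z': [25, 30, 15]}
value = mapping['c']['name'] + mapping['z'][0]  # -> value = 43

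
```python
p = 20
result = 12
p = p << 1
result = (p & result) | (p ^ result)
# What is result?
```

Answer: 44

Derivation:
Trace (tracking result):
p = 20  # -> p = 20
result = 12  # -> result = 12
p = p << 1  # -> p = 40
result = p & result | p ^ result  # -> result = 44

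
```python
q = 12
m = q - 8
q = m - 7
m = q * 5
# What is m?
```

Trace (tracking m):
q = 12  # -> q = 12
m = q - 8  # -> m = 4
q = m - 7  # -> q = -3
m = q * 5  # -> m = -15

Answer: -15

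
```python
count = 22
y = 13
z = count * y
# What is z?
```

Answer: 286

Derivation:
Trace (tracking z):
count = 22  # -> count = 22
y = 13  # -> y = 13
z = count * y  # -> z = 286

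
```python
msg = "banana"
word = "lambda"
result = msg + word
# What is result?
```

Answer: 'bananalambda'

Derivation:
Trace (tracking result):
msg = 'banana'  # -> msg = 'banana'
word = 'lambda'  # -> word = 'lambda'
result = msg + word  # -> result = 'bananalambda'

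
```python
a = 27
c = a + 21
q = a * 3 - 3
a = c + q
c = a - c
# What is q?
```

Trace (tracking q):
a = 27  # -> a = 27
c = a + 21  # -> c = 48
q = a * 3 - 3  # -> q = 78
a = c + q  # -> a = 126
c = a - c  # -> c = 78

Answer: 78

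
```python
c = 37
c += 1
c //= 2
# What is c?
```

Answer: 19

Derivation:
Trace (tracking c):
c = 37  # -> c = 37
c += 1  # -> c = 38
c //= 2  # -> c = 19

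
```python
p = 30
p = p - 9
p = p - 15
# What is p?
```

Trace (tracking p):
p = 30  # -> p = 30
p = p - 9  # -> p = 21
p = p - 15  # -> p = 6

Answer: 6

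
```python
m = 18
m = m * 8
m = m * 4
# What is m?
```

Trace (tracking m):
m = 18  # -> m = 18
m = m * 8  # -> m = 144
m = m * 4  # -> m = 576

Answer: 576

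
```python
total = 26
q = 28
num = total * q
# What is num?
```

Trace (tracking num):
total = 26  # -> total = 26
q = 28  # -> q = 28
num = total * q  # -> num = 728

Answer: 728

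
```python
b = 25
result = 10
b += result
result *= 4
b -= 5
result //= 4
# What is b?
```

Answer: 30

Derivation:
Trace (tracking b):
b = 25  # -> b = 25
result = 10  # -> result = 10
b += result  # -> b = 35
result *= 4  # -> result = 40
b -= 5  # -> b = 30
result //= 4  # -> result = 10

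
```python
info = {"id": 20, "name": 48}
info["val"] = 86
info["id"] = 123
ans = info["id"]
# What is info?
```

Answer: {'id': 123, 'name': 48, 'val': 86}

Derivation:
Trace (tracking info):
info = {'id': 20, 'name': 48}  # -> info = {'id': 20, 'name': 48}
info['val'] = 86  # -> info = {'id': 20, 'name': 48, 'val': 86}
info['id'] = 123  # -> info = {'id': 123, 'name': 48, 'val': 86}
ans = info['id']  # -> ans = 123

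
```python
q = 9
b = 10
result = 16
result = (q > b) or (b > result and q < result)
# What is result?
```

Answer: False

Derivation:
Trace (tracking result):
q = 9  # -> q = 9
b = 10  # -> b = 10
result = 16  # -> result = 16
result = q > b or (b > result and q < result)  # -> result = False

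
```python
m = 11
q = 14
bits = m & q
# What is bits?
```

Trace (tracking bits):
m = 11  # -> m = 11
q = 14  # -> q = 14
bits = m & q  # -> bits = 10

Answer: 10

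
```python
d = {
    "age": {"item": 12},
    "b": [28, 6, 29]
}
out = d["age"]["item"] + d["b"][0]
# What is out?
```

Answer: 40

Derivation:
Trace (tracking out):
d = {'age': {'item': 12}, 'b': [28, 6, 29]}  # -> d = {'age': {'item': 12}, 'b': [28, 6, 29]}
out = d['age']['item'] + d['b'][0]  # -> out = 40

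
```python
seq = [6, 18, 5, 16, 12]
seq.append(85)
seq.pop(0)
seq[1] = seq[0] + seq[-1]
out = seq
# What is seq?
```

Answer: [18, 103, 16, 12, 85]

Derivation:
Trace (tracking seq):
seq = [6, 18, 5, 16, 12]  # -> seq = [6, 18, 5, 16, 12]
seq.append(85)  # -> seq = [6, 18, 5, 16, 12, 85]
seq.pop(0)  # -> seq = [18, 5, 16, 12, 85]
seq[1] = seq[0] + seq[-1]  # -> seq = [18, 103, 16, 12, 85]
out = seq  # -> out = [18, 103, 16, 12, 85]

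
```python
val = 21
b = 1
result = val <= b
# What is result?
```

Trace (tracking result):
val = 21  # -> val = 21
b = 1  # -> b = 1
result = val <= b  # -> result = False

Answer: False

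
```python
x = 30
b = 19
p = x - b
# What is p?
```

Answer: 11

Derivation:
Trace (tracking p):
x = 30  # -> x = 30
b = 19  # -> b = 19
p = x - b  # -> p = 11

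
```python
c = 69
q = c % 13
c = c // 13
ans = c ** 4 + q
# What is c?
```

Trace (tracking c):
c = 69  # -> c = 69
q = c % 13  # -> q = 4
c = c // 13  # -> c = 5
ans = c ** 4 + q  # -> ans = 629

Answer: 5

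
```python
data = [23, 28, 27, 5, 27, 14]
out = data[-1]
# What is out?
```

Trace (tracking out):
data = [23, 28, 27, 5, 27, 14]  # -> data = [23, 28, 27, 5, 27, 14]
out = data[-1]  # -> out = 14

Answer: 14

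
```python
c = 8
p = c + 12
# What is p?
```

Answer: 20

Derivation:
Trace (tracking p):
c = 8  # -> c = 8
p = c + 12  # -> p = 20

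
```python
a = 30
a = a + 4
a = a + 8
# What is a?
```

Answer: 42

Derivation:
Trace (tracking a):
a = 30  # -> a = 30
a = a + 4  # -> a = 34
a = a + 8  # -> a = 42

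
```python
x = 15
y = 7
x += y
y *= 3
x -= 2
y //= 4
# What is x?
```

Trace (tracking x):
x = 15  # -> x = 15
y = 7  # -> y = 7
x += y  # -> x = 22
y *= 3  # -> y = 21
x -= 2  # -> x = 20
y //= 4  # -> y = 5

Answer: 20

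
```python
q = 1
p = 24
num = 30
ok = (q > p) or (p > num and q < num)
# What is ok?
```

Trace (tracking ok):
q = 1  # -> q = 1
p = 24  # -> p = 24
num = 30  # -> num = 30
ok = q > p or (p > num and q < num)  # -> ok = False

Answer: False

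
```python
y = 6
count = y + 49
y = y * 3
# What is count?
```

Trace (tracking count):
y = 6  # -> y = 6
count = y + 49  # -> count = 55
y = y * 3  # -> y = 18

Answer: 55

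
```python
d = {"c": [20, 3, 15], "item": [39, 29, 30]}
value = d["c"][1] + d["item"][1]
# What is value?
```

Trace (tracking value):
d = {'c': [20, 3, 15], 'item': [39, 29, 30]}  # -> d = {'c': [20, 3, 15], 'item': [39, 29, 30]}
value = d['c'][1] + d['item'][1]  # -> value = 32

Answer: 32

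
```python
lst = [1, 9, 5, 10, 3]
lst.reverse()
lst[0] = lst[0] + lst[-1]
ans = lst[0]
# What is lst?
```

Trace (tracking lst):
lst = [1, 9, 5, 10, 3]  # -> lst = [1, 9, 5, 10, 3]
lst.reverse()  # -> lst = [3, 10, 5, 9, 1]
lst[0] = lst[0] + lst[-1]  # -> lst = [4, 10, 5, 9, 1]
ans = lst[0]  # -> ans = 4

Answer: [4, 10, 5, 9, 1]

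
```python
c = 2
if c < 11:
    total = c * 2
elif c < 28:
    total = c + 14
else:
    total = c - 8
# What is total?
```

Answer: 4

Derivation:
Trace (tracking total):
c = 2  # -> c = 2
if c < 11:  # condition is True
    total = c * 2  # -> total = 4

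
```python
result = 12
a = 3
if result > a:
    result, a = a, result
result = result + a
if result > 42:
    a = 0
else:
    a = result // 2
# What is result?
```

Answer: 15

Derivation:
Trace (tracking result):
result = 12  # -> result = 12
a = 3  # -> a = 3
if result > a:  # condition is True
    result, a = (a, result)  # -> result = 3, a = 12
result = result + a  # -> result = 15
if result > 42:  # condition is False
else:
    a = result // 2  # -> a = 7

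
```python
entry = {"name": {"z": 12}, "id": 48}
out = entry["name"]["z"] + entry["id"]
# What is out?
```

Trace (tracking out):
entry = {'name': {'z': 12}, 'id': 48}  # -> entry = {'name': {'z': 12}, 'id': 48}
out = entry['name']['z'] + entry['id']  # -> out = 60

Answer: 60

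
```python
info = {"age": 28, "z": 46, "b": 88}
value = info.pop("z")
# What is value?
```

Trace (tracking value):
info = {'age': 28, 'z': 46, 'b': 88}  # -> info = {'age': 28, 'z': 46, 'b': 88}
value = info.pop('z')  # -> value = 46

Answer: 46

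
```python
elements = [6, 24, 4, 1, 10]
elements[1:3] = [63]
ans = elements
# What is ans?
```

Trace (tracking ans):
elements = [6, 24, 4, 1, 10]  # -> elements = [6, 24, 4, 1, 10]
elements[1:3] = [63]  # -> elements = [6, 63, 1, 10]
ans = elements  # -> ans = [6, 63, 1, 10]

Answer: [6, 63, 1, 10]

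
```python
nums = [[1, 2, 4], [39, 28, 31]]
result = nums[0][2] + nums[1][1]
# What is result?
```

Answer: 32

Derivation:
Trace (tracking result):
nums = [[1, 2, 4], [39, 28, 31]]  # -> nums = [[1, 2, 4], [39, 28, 31]]
result = nums[0][2] + nums[1][1]  # -> result = 32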